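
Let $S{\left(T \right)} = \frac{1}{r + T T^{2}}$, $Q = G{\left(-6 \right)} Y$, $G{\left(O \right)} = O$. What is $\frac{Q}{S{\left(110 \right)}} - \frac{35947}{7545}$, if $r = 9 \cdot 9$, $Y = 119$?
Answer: $- \frac{7170706423477}{7545} \approx -9.5039 \cdot 10^{8}$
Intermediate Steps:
$Q = -714$ ($Q = \left(-6\right) 119 = -714$)
$r = 81$
$S{\left(T \right)} = \frac{1}{81 + T^{3}}$ ($S{\left(T \right)} = \frac{1}{81 + T T^{2}} = \frac{1}{81 + T^{3}}$)
$\frac{Q}{S{\left(110 \right)}} - \frac{35947}{7545} = - \frac{714}{\frac{1}{81 + 110^{3}}} - \frac{35947}{7545} = - \frac{714}{\frac{1}{81 + 1331000}} - \frac{35947}{7545} = - \frac{714}{\frac{1}{1331081}} - \frac{35947}{7545} = - 714 \frac{1}{\frac{1}{1331081}} - \frac{35947}{7545} = \left(-714\right) 1331081 - \frac{35947}{7545} = -950391834 - \frac{35947}{7545} = - \frac{7170706423477}{7545}$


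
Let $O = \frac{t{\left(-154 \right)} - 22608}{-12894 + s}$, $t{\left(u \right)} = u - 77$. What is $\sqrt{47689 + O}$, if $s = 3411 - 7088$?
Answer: $\frac{\sqrt{13095684442318}}{16571} \approx 218.38$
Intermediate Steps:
$t{\left(u \right)} = -77 + u$
$s = -3677$ ($s = 3411 - 7088 = -3677$)
$O = \frac{22839}{16571}$ ($O = \frac{\left(-77 - 154\right) - 22608}{-12894 - 3677} = \frac{-231 - 22608}{-16571} = \left(-22839\right) \left(- \frac{1}{16571}\right) = \frac{22839}{16571} \approx 1.3783$)
$\sqrt{47689 + O} = \sqrt{47689 + \frac{22839}{16571}} = \sqrt{\frac{790277258}{16571}} = \frac{\sqrt{13095684442318}}{16571}$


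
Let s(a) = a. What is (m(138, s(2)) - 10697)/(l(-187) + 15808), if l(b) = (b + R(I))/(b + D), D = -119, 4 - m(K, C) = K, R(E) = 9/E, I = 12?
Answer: -13257144/19349737 ≈ -0.68513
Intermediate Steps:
m(K, C) = 4 - K
l(b) = (3/4 + b)/(-119 + b) (l(b) = (b + 9/12)/(b - 119) = (b + 9*(1/12))/(-119 + b) = (b + 3/4)/(-119 + b) = (3/4 + b)/(-119 + b))
(m(138, s(2)) - 10697)/(l(-187) + 15808) = ((4 - 1*138) - 10697)/((3/4 - 187)/(-119 - 187) + 15808) = ((4 - 138) - 10697)/(-745/4/(-306) + 15808) = (-134 - 10697)/(-1/306*(-745/4) + 15808) = -10831/(745/1224 + 15808) = -10831/19349737/1224 = -10831*1224/19349737 = -13257144/19349737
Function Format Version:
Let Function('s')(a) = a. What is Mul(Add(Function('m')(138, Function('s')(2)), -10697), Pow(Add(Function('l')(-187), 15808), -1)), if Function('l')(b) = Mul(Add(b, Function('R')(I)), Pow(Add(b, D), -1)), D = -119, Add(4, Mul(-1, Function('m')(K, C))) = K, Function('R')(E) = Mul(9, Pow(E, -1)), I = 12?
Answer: Rational(-13257144, 19349737) ≈ -0.68513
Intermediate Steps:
Function('m')(K, C) = Add(4, Mul(-1, K))
Function('l')(b) = Mul(Pow(Add(-119, b), -1), Add(Rational(3, 4), b)) (Function('l')(b) = Mul(Add(b, Mul(9, Pow(12, -1))), Pow(Add(b, -119), -1)) = Mul(Add(b, Mul(9, Rational(1, 12))), Pow(Add(-119, b), -1)) = Mul(Add(b, Rational(3, 4)), Pow(Add(-119, b), -1)) = Mul(Add(Rational(3, 4), b), Pow(Add(-119, b), -1)) = Mul(Pow(Add(-119, b), -1), Add(Rational(3, 4), b)))
Mul(Add(Function('m')(138, Function('s')(2)), -10697), Pow(Add(Function('l')(-187), 15808), -1)) = Mul(Add(Add(4, Mul(-1, 138)), -10697), Pow(Add(Mul(Pow(Add(-119, -187), -1), Add(Rational(3, 4), -187)), 15808), -1)) = Mul(Add(Add(4, -138), -10697), Pow(Add(Mul(Pow(-306, -1), Rational(-745, 4)), 15808), -1)) = Mul(Add(-134, -10697), Pow(Add(Mul(Rational(-1, 306), Rational(-745, 4)), 15808), -1)) = Mul(-10831, Pow(Add(Rational(745, 1224), 15808), -1)) = Mul(-10831, Pow(Rational(19349737, 1224), -1)) = Mul(-10831, Rational(1224, 19349737)) = Rational(-13257144, 19349737)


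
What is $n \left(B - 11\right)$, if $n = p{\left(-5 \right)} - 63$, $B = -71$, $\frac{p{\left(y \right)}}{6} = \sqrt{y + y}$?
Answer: $5166 - 492 i \sqrt{10} \approx 5166.0 - 1555.8 i$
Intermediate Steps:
$p{\left(y \right)} = 6 \sqrt{2} \sqrt{y}$ ($p{\left(y \right)} = 6 \sqrt{y + y} = 6 \sqrt{2 y} = 6 \sqrt{2} \sqrt{y}$)
$n = -63 + 6 i \sqrt{10}$ ($n = 6 \sqrt{2} \sqrt{-5} - 63 = 6 \sqrt{2} i \sqrt{5} - 63 = 6 i \sqrt{10} - 63 = -63 + 6 i \sqrt{10} \approx -63.0 + 18.974 i$)
$n \left(B - 11\right) = \left(-63 + 6 i \sqrt{10}\right) \left(-71 - 11\right) = \left(-63 + 6 i \sqrt{10}\right) \left(-82\right) = 5166 - 492 i \sqrt{10}$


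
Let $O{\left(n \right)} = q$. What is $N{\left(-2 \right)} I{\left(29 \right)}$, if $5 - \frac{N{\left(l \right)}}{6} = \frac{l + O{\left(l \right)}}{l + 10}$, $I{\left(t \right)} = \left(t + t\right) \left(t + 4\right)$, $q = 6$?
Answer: $51678$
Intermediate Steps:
$O{\left(n \right)} = 6$
$I{\left(t \right)} = 2 t \left(4 + t\right)$
$N{\left(l \right)} = 30 - \frac{6 \left(6 + l\right)}{10 + l}$ ($N{\left(l \right)} = 30 - 6 \frac{l + 6}{l + 10} = 30 - 6 \frac{6 + l}{10 + l} = 30 - \frac{6 \left(6 + l\right)}{10 + l}$)
$N{\left(-2 \right)} I{\left(29 \right)} = \frac{24 \left(11 - 2\right)}{10 - 2} \cdot 2 \cdot 29 \left(4 + 29\right) = 24 \cdot \frac{1}{8} \cdot 9 \cdot 2 \cdot 29 \cdot 33 = 24 \cdot \frac{1}{8} \cdot 9 \cdot 1914 = 27 \cdot 1914 = 51678$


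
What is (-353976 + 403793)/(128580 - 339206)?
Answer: -49817/210626 ≈ -0.23652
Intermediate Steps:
(-353976 + 403793)/(128580 - 339206) = 49817/(-210626) = 49817*(-1/210626) = -49817/210626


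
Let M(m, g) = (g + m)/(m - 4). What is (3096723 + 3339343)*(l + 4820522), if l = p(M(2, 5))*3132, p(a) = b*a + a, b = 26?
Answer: 29120289548168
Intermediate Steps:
M(m, g) = (g + m)/(-4 + m)
p(a) = 27*a (p(a) = 26*a + a = 27*a)
l = -295974 (l = (27*((5 + 2)/(-4 + 2)))*3132 = (27*(7/(-2)))*3132 = (27*(-1/2*7))*3132 = (27*(-7/2))*3132 = -189/2*3132 = -295974)
(3096723 + 3339343)*(l + 4820522) = (3096723 + 3339343)*(-295974 + 4820522) = 6436066*4524548 = 29120289548168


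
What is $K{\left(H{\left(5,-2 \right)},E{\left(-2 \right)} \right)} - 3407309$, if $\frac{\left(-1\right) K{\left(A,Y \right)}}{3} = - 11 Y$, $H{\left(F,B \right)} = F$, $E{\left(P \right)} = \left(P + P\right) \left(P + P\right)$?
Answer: $-3406781$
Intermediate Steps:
$E{\left(P \right)} = 4 P^{2}$ ($E{\left(P \right)} = 2 P 2 P = 4 P^{2}$)
$K{\left(A,Y \right)} = 33 Y$ ($K{\left(A,Y \right)} = - 3 \left(- 11 Y\right) = 33 Y$)
$K{\left(H{\left(5,-2 \right)},E{\left(-2 \right)} \right)} - 3407309 = 33 \cdot 4 \left(-2\right)^{2} - 3407309 = 33 \cdot 4 \cdot 4 - 3407309 = 33 \cdot 16 - 3407309 = 528 - 3407309 = -3406781$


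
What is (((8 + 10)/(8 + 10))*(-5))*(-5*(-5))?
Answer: -125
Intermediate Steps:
(((8 + 10)/(8 + 10))*(-5))*(-5*(-5)) = ((18/18)*(-5))*25 = ((18*(1/18))*(-5))*25 = (1*(-5))*25 = -5*25 = -125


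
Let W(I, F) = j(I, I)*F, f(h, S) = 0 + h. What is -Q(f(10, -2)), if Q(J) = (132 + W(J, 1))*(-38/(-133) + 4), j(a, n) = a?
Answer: -4260/7 ≈ -608.57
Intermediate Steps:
f(h, S) = h
W(I, F) = F*I (W(I, F) = I*F = F*I)
Q(J) = 3960/7 + 30*J/7 (Q(J) = (132 + 1*J)*(-38/(-133) + 4) = (132 + J)*(-38*(-1/133) + 4) = (132 + J)*(2/7 + 4) = (132 + J)*(30/7) = 3960/7 + 30*J/7)
-Q(f(10, -2)) = -(3960/7 + (30/7)*10) = -(3960/7 + 300/7) = -1*4260/7 = -4260/7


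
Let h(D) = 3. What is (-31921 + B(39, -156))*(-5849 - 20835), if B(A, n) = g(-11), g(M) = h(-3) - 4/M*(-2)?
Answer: 9368912504/11 ≈ 8.5172e+8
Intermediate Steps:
g(M) = 3 + 8/M (g(M) = 3 - 4/M*(-2) = 3 + 8/M)
B(A, n) = 25/11 (B(A, n) = 3 + 8/(-11) = 3 + 8*(-1/11) = 3 - 8/11 = 25/11)
(-31921 + B(39, -156))*(-5849 - 20835) = (-31921 + 25/11)*(-5849 - 20835) = -351106/11*(-26684) = 9368912504/11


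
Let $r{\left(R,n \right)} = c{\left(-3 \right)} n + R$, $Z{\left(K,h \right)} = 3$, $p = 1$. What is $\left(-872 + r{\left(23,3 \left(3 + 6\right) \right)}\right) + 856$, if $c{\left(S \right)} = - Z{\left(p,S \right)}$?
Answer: $-74$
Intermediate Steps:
$c{\left(S \right)} = -3$ ($c{\left(S \right)} = \left(-1\right) 3 = -3$)
$r{\left(R,n \right)} = R - 3 n$ ($r{\left(R,n \right)} = - 3 n + R = R - 3 n$)
$\left(-872 + r{\left(23,3 \left(3 + 6\right) \right)}\right) + 856 = \left(-872 + \left(23 - 3 \cdot 3 \left(3 + 6\right)\right)\right) + 856 = \left(-872 + \left(23 - 3 \cdot 3 \cdot 9\right)\right) + 856 = \left(-872 + \left(23 - 81\right)\right) + 856 = \left(-872 - 58\right) + 856 = -930 + 856 = -74$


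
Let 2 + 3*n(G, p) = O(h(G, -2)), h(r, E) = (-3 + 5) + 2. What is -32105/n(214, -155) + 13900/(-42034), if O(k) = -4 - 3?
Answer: 674729935/63051 ≈ 10701.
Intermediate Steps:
h(r, E) = 4 (h(r, E) = 2 + 2 = 4)
O(k) = -7
n(G, p) = -3 (n(G, p) = -⅔ + (⅓)*(-7) = -⅔ - 7/3 = -3)
-32105/n(214, -155) + 13900/(-42034) = -32105/(-3) + 13900/(-42034) = -32105*(-⅓) + 13900*(-1/42034) = 32105/3 - 6950/21017 = 674729935/63051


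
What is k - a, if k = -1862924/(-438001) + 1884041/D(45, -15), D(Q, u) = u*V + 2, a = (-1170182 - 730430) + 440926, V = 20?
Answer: 189699833759739/130524298 ≈ 1.4534e+6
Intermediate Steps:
a = -1459686 (a = -1900612 + 440926 = -1459686)
D(Q, u) = 2 + 20*u (D(Q, u) = u*20 + 2 = 20*u + 2 = 2 + 20*u)
k = -824656690689/130524298 (k = -1862924/(-438001) + 1884041/(2 + 20*(-15)) = -1862924*(-1/438001) + 1884041/(2 - 300) = 1862924/438001 + 1884041/(-298) = 1862924/438001 + 1884041*(-1/298) = 1862924/438001 - 1884041/298 = -824656690689/130524298 ≈ -6318.0)
k - a = -824656690689/130524298 - 1*(-1459686) = -824656690689/130524298 + 1459686 = 189699833759739/130524298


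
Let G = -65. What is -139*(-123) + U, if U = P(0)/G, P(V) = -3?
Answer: 1111308/65 ≈ 17097.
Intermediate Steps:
U = 3/65 (U = -3/(-65) = -3*(-1/65) = 3/65 ≈ 0.046154)
-139*(-123) + U = -139*(-123) + 3/65 = 17097 + 3/65 = 1111308/65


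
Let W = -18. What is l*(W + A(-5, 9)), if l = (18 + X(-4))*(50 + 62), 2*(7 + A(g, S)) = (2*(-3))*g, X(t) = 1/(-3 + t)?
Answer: -20000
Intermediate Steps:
A(g, S) = -7 - 3*g (A(g, S) = -7 + ((2*(-3))*g)/2 = -7 + (-6*g)/2 = -7 - 3*g)
l = 2000 (l = (18 + 1/(-3 - 4))*(50 + 62) = (18 + 1/(-7))*112 = (18 - ⅐)*112 = (125/7)*112 = 2000)
l*(W + A(-5, 9)) = 2000*(-18 + (-7 - 3*(-5))) = 2000*(-18 + (-7 + 15)) = 2000*(-18 + 8) = 2000*(-10) = -20000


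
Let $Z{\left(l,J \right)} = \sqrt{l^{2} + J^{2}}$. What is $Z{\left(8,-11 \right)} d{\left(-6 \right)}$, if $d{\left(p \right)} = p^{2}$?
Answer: $36 \sqrt{185} \approx 489.65$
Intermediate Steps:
$Z{\left(l,J \right)} = \sqrt{J^{2} + l^{2}}$
$Z{\left(8,-11 \right)} d{\left(-6 \right)} = \sqrt{\left(-11\right)^{2} + 8^{2}} \left(-6\right)^{2} = \sqrt{121 + 64} \cdot 36 = \sqrt{185} \cdot 36 = 36 \sqrt{185}$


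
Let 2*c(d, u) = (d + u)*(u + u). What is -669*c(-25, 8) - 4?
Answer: 90980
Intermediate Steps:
c(d, u) = u*(d + u) (c(d, u) = ((d + u)*(u + u))/2 = ((d + u)*(2*u))/2 = (2*u*(d + u))/2 = u*(d + u))
-669*c(-25, 8) - 4 = -5352*(-25 + 8) - 4 = -5352*(-17) - 4 = -669*(-136) - 4 = 90984 - 4 = 90980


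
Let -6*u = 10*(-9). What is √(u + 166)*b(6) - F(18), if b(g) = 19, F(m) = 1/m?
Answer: -1/18 + 19*√181 ≈ 255.56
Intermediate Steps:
u = 15 (u = -5*(-9)/3 = -⅙*(-90) = 15)
√(u + 166)*b(6) - F(18) = √(15 + 166)*19 - 1/18 = √181*19 - 1*1/18 = 19*√181 - 1/18 = -1/18 + 19*√181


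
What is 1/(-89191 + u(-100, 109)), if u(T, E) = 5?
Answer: -1/89186 ≈ -1.1213e-5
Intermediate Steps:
1/(-89191 + u(-100, 109)) = 1/(-89191 + 5) = 1/(-89186) = -1/89186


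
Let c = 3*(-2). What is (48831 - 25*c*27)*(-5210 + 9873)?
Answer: 246584103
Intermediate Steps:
c = -6
(48831 - 25*c*27)*(-5210 + 9873) = (48831 - 25*(-6)*27)*(-5210 + 9873) = (48831 + 150*27)*4663 = (48831 + 4050)*4663 = 52881*4663 = 246584103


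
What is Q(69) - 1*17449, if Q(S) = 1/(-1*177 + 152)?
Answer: -436226/25 ≈ -17449.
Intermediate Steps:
Q(S) = -1/25 (Q(S) = 1/(-177 + 152) = 1/(-25) = -1/25)
Q(69) - 1*17449 = -1/25 - 1*17449 = -1/25 - 17449 = -436226/25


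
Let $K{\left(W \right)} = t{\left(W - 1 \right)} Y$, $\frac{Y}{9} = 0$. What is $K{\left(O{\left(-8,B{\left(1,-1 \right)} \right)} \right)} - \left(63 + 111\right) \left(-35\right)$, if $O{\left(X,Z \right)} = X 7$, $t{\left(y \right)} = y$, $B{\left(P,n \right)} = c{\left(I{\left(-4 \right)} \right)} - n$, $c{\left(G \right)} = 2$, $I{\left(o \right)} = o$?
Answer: $6090$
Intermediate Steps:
$Y = 0$ ($Y = 9 \cdot 0 = 0$)
$B{\left(P,n \right)} = 2 - n$
$O{\left(X,Z \right)} = 7 X$
$K{\left(W \right)} = 0$ ($K{\left(W \right)} = \left(W - 1\right) 0 = \left(-1 + W\right) 0 = 0$)
$K{\left(O{\left(-8,B{\left(1,-1 \right)} \right)} \right)} - \left(63 + 111\right) \left(-35\right) = 0 - \left(63 + 111\right) \left(-35\right) = 0 - 174 \left(-35\right) = 0 - -6090 = 0 + 6090 = 6090$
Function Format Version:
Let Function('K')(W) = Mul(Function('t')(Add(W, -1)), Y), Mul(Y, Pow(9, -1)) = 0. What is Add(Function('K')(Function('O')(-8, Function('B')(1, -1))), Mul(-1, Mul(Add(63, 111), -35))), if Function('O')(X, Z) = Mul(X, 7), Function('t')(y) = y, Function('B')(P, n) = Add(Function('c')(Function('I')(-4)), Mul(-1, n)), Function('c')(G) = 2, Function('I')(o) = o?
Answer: 6090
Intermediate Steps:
Y = 0 (Y = Mul(9, 0) = 0)
Function('B')(P, n) = Add(2, Mul(-1, n))
Function('O')(X, Z) = Mul(7, X)
Function('K')(W) = 0 (Function('K')(W) = Mul(Add(W, -1), 0) = Mul(Add(-1, W), 0) = 0)
Add(Function('K')(Function('O')(-8, Function('B')(1, -1))), Mul(-1, Mul(Add(63, 111), -35))) = Add(0, Mul(-1, Mul(Add(63, 111), -35))) = Add(0, Mul(-1, Mul(174, -35))) = Add(0, Mul(-1, -6090)) = Add(0, 6090) = 6090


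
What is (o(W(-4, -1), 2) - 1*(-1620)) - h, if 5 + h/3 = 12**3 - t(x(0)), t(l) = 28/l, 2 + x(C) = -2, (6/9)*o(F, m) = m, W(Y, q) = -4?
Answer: -3567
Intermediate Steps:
o(F, m) = 3*m/2
x(C) = -4 (x(C) = -2 - 2 = -4)
h = 5190 (h = -15 + 3*(12**3 - 28/(-4)) = -15 + 3*(1728 - 28*(-1)/4) = -15 + 3*(1728 - 1*(-7)) = -15 + 3*(1728 + 7) = -15 + 3*1735 = -15 + 5205 = 5190)
(o(W(-4, -1), 2) - 1*(-1620)) - h = ((3/2)*2 - 1*(-1620)) - 1*5190 = (3 + 1620) - 5190 = 1623 - 5190 = -3567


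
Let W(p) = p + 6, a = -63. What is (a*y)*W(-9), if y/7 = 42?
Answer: 55566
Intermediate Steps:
W(p) = 6 + p
y = 294 (y = 7*42 = 294)
(a*y)*W(-9) = (-63*294)*(6 - 9) = -18522*(-3) = 55566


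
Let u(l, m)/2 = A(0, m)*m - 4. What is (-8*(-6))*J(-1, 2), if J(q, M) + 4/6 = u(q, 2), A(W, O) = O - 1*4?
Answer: -800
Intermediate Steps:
A(W, O) = -4 + O (A(W, O) = O - 4 = -4 + O)
u(l, m) = -8 + 2*m*(-4 + m) (u(l, m) = 2*((-4 + m)*m - 4) = 2*(m*(-4 + m) - 4) = 2*(-4 + m*(-4 + m)) = -8 + 2*m*(-4 + m))
J(q, M) = -50/3 (J(q, M) = -⅔ + (-8 + 2*2*(-4 + 2)) = -⅔ + (-8 + 2*2*(-2)) = -⅔ + (-8 - 8) = -⅔ - 16 = -50/3)
(-8*(-6))*J(-1, 2) = -8*(-6)*(-50/3) = 48*(-50/3) = -800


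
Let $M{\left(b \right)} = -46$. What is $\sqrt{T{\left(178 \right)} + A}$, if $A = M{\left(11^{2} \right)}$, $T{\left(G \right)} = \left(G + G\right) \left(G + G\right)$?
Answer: $\sqrt{126690} \approx 355.94$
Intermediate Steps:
$T{\left(G \right)} = 4 G^{2}$ ($T{\left(G \right)} = 2 G 2 G = 4 G^{2}$)
$A = -46$
$\sqrt{T{\left(178 \right)} + A} = \sqrt{4 \cdot 178^{2} - 46} = \sqrt{4 \cdot 31684 - 46} = \sqrt{126736 - 46} = \sqrt{126690}$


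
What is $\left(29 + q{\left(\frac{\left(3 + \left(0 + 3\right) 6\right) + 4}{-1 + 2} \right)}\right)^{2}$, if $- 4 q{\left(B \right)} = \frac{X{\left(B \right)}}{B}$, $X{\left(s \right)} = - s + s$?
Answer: $841$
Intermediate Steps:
$X{\left(s \right)} = 0$
$q{\left(B \right)} = 0$ ($q{\left(B \right)} = - \frac{0 \frac{1}{B}}{4} = \left(- \frac{1}{4}\right) 0 = 0$)
$\left(29 + q{\left(\frac{\left(3 + \left(0 + 3\right) 6\right) + 4}{-1 + 2} \right)}\right)^{2} = \left(29 + 0\right)^{2} = 29^{2} = 841$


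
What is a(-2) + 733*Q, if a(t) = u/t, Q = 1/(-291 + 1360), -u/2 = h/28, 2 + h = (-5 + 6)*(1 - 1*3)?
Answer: 4062/7483 ≈ 0.54283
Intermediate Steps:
h = -4 (h = -2 + (-5 + 6)*(1 - 1*3) = -2 + 1*(1 - 3) = -2 + 1*(-2) = -2 - 2 = -4)
u = 2/7 (u = -(-8)/28 = -2*(-⅐) = 2/7 ≈ 0.28571)
Q = 1/1069 ≈ 0.00093545
a(t) = 2/(7*t)
a(-2) + 733*Q = (2/7)/(-2) + 733*(1/1069) = (2/7)*(-½) + 733/1069 = -⅐ + 733/1069 = 4062/7483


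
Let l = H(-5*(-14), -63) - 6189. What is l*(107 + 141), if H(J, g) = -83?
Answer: -1555456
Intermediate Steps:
l = -6272 (l = -83 - 6189 = -6272)
l*(107 + 141) = -6272*(107 + 141) = -6272*248 = -1555456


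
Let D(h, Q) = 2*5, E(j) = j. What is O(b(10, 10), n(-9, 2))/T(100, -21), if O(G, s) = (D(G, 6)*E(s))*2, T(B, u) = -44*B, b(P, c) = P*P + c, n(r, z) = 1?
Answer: -1/220 ≈ -0.0045455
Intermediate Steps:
D(h, Q) = 10
b(P, c) = c + P**2 (b(P, c) = P**2 + c = c + P**2)
O(G, s) = 20*s (O(G, s) = (10*s)*2 = 20*s)
O(b(10, 10), n(-9, 2))/T(100, -21) = (20*1)/((-44*100)) = 20/(-4400) = 20*(-1/4400) = -1/220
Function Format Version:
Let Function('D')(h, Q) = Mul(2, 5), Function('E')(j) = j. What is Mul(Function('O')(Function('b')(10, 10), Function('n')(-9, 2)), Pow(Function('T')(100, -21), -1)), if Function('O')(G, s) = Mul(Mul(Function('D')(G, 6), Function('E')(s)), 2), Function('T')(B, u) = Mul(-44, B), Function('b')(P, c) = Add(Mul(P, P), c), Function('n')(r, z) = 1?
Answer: Rational(-1, 220) ≈ -0.0045455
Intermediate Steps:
Function('D')(h, Q) = 10
Function('b')(P, c) = Add(c, Pow(P, 2)) (Function('b')(P, c) = Add(Pow(P, 2), c) = Add(c, Pow(P, 2)))
Function('O')(G, s) = Mul(20, s) (Function('O')(G, s) = Mul(Mul(10, s), 2) = Mul(20, s))
Mul(Function('O')(Function('b')(10, 10), Function('n')(-9, 2)), Pow(Function('T')(100, -21), -1)) = Mul(Mul(20, 1), Pow(Mul(-44, 100), -1)) = Mul(20, Pow(-4400, -1)) = Mul(20, Rational(-1, 4400)) = Rational(-1, 220)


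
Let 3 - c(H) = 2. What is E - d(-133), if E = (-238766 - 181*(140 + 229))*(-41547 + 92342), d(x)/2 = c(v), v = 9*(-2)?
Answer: -15520666227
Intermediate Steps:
v = -18
c(H) = 1 (c(H) = 3 - 1*2 = 3 - 2 = 1)
d(x) = 2 (d(x) = 2*1 = 2)
E = -15520666225 (E = (-238766 - 181*369)*50795 = (-238766 - 66789)*50795 = -305555*50795 = -15520666225)
E - d(-133) = -15520666225 - 1*2 = -15520666225 - 2 = -15520666227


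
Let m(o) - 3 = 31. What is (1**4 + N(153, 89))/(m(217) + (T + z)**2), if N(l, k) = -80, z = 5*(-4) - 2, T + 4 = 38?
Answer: -79/178 ≈ -0.44382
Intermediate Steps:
T = 34 (T = -4 + 38 = 34)
m(o) = 34 (m(o) = 3 + 31 = 34)
z = -22 (z = -20 - 2 = -22)
(1**4 + N(153, 89))/(m(217) + (T + z)**2) = (1**4 - 80)/(34 + (34 - 22)**2) = (1 - 80)/(34 + 12**2) = -79/(34 + 144) = -79/178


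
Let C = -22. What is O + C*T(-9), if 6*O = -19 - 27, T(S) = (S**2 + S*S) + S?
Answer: -10121/3 ≈ -3373.7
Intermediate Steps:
T(S) = S + 2*S**2 (T(S) = (S**2 + S**2) + S = 2*S**2 + S = S + 2*S**2)
O = -23/3 (O = (-19 - 27)/6 = (1/6)*(-46) = -23/3 ≈ -7.6667)
O + C*T(-9) = -23/3 - (-198)*(1 + 2*(-9)) = -23/3 - (-198)*(1 - 18) = -23/3 - (-198)*(-17) = -23/3 - 22*153 = -23/3 - 3366 = -10121/3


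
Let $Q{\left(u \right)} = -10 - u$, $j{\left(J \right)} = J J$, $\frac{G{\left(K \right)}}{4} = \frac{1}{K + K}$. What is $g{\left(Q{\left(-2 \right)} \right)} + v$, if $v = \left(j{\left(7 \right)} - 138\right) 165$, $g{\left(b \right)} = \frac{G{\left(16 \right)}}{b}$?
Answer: $- \frac{939841}{64} \approx -14685.0$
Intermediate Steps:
$G{\left(K \right)} = \frac{2}{K}$ ($G{\left(K \right)} = \frac{4}{K + K} = \frac{4}{2 K} = 4 \frac{1}{2 K} = \frac{2}{K}$)
$j{\left(J \right)} = J^{2}$
$g{\left(b \right)} = \frac{1}{8 b}$ ($g{\left(b \right)} = \frac{2 \cdot \frac{1}{16}}{b} = \frac{1}{8 b}$)
$v = -14685$ ($v = \left(7^{2} - 138\right) 165 = \left(49 - 138\right) 165 = \left(-89\right) 165 = -14685$)
$g{\left(Q{\left(-2 \right)} \right)} + v = \frac{1}{8 \left(-10 - -2\right)} - 14685 = \frac{1}{8 \left(-10 + 2\right)} - 14685 = \frac{1}{8 \left(-8\right)} - 14685 = \frac{1}{8} \left(- \frac{1}{8}\right) - 14685 = - \frac{1}{64} - 14685 = - \frac{939841}{64}$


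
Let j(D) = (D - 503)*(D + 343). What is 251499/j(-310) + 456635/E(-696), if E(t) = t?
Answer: -1380678191/2074776 ≈ -665.46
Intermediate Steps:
j(D) = (-503 + D)*(343 + D)
251499/j(-310) + 456635/E(-696) = 251499/(-172529 + (-310)² - 160*(-310)) + 456635/(-696) = 251499/(-172529 + 96100 + 49600) + 456635*(-1/696) = 251499/(-26829) - 456635/696 = 251499*(-1/26829) - 456635/696 = -83833/8943 - 456635/696 = -1380678191/2074776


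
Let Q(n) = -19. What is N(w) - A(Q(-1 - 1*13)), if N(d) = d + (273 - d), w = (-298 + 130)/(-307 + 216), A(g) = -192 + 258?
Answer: 207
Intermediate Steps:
A(g) = 66
w = 24/13 (w = -168/(-91) = -168*(-1/91) = 24/13 ≈ 1.8462)
N(d) = 273
N(w) - A(Q(-1 - 1*13)) = 273 - 1*66 = 273 - 66 = 207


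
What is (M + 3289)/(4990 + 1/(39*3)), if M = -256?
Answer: 354861/583831 ≈ 0.60781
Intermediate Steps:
(M + 3289)/(4990 + 1/(39*3)) = (-256 + 3289)/(4990 + 1/(39*3)) = 3033/(4990 + 1/117) = 3033/(583831/117) = 3033*(117/583831) = 354861/583831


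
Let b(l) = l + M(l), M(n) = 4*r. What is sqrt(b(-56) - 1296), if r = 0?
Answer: 26*I*sqrt(2) ≈ 36.77*I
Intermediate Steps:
M(n) = 0 (M(n) = 4*0 = 0)
b(l) = l (b(l) = l + 0 = l)
sqrt(b(-56) - 1296) = sqrt(-56 - 1296) = sqrt(-1352) = 26*I*sqrt(2)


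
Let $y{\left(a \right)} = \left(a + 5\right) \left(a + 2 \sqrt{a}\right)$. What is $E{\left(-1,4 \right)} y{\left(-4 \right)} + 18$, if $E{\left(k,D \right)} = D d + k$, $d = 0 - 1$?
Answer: $38 - 20 i \approx 38.0 - 20.0 i$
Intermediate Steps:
$y{\left(a \right)} = \left(5 + a\right) \left(a + 2 \sqrt{a}\right)$
$d = -1$
$E{\left(k,D \right)} = k - D$ ($E{\left(k,D \right)} = D \left(-1\right) + k = - D + k = k - D$)
$E{\left(-1,4 \right)} y{\left(-4 \right)} + 18 = \left(-1 - 4\right) \left(\left(-4\right)^{2} + 2 \left(-4\right)^{\frac{3}{2}} + 5 \left(-4\right) + 10 \sqrt{-4}\right) + 18 = \left(-1 - 4\right) \left(16 + 2 \left(- 8 i\right) - 20 + 10 \cdot 2 i\right) + 18 = - 5 \left(16 - 16 i - 20 + 20 i\right) + 18 = - 5 \left(-4 + 4 i\right) + 18 = \left(20 - 20 i\right) + 18 = 38 - 20 i$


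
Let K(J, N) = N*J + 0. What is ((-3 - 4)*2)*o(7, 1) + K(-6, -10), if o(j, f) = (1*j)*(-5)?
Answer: 550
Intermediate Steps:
K(J, N) = J*N (K(J, N) = J*N + 0 = J*N)
o(j, f) = -5*j (o(j, f) = j*(-5) = -5*j)
((-3 - 4)*2)*o(7, 1) + K(-6, -10) = ((-3 - 4)*2)*(-5*7) - 6*(-10) = -7*2*(-35) + 60 = -14*(-35) + 60 = 490 + 60 = 550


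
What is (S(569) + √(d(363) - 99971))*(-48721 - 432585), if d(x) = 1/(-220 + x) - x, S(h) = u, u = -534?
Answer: 257017404 - 481306*I*√2051729823/143 ≈ 2.5702e+8 - 1.5246e+8*I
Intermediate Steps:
S(h) = -534
(S(569) + √(d(363) - 99971))*(-48721 - 432585) = (-534 + √((1 - 1*363² + 220*363)/(-220 + 363) - 99971))*(-48721 - 432585) = (-534 + √((1 - 1*131769 + 79860)/143 - 99971))*(-481306) = (-534 + √((1 - 131769 + 79860)/143 - 99971))*(-481306) = (-534 + √((1/143)*(-51908) - 99971))*(-481306) = (-534 + √(-51908/143 - 99971))*(-481306) = (-534 + √(-14347761/143))*(-481306) = (-534 + I*√2051729823/143)*(-481306) = 257017404 - 481306*I*√2051729823/143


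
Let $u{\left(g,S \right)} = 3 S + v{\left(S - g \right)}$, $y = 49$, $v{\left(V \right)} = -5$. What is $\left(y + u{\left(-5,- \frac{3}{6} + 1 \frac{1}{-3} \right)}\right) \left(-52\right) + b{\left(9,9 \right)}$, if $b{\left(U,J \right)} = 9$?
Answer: $-2149$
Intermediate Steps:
$u{\left(g,S \right)} = -5 + 3 S$ ($u{\left(g,S \right)} = 3 S - 5 = -5 + 3 S$)
$\left(y + u{\left(-5,- \frac{3}{6} + 1 \frac{1}{-3} \right)}\right) \left(-52\right) + b{\left(9,9 \right)} = \left(49 - \left(5 - 3 \left(- \frac{3}{6} + 1 \frac{1}{-3}\right)\right)\right) \left(-52\right) + 9 = \left(49 - \left(5 - 3 \left(\left(-3\right) \frac{1}{6} + 1 \left(- \frac{1}{3}\right)\right)\right)\right) \left(-52\right) + 9 = \left(49 - \left(5 - 3 \left(- \frac{1}{2} - \frac{1}{3}\right)\right)\right) \left(-52\right) + 9 = \left(49 + \left(-5 + 3 \left(- \frac{5}{6}\right)\right)\right) \left(-52\right) + 9 = \left(49 - \frac{15}{2}\right) \left(-52\right) + 9 = \frac{83}{2} \left(-52\right) + 9 = -2158 + 9 = -2149$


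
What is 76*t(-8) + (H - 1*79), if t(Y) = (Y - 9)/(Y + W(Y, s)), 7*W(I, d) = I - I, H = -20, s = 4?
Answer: 125/2 ≈ 62.500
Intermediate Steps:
W(I, d) = 0 (W(I, d) = (I - I)/7 = (⅐)*0 = 0)
t(Y) = (-9 + Y)/Y (t(Y) = (Y - 9)/(Y + 0) = (-9 + Y)/Y)
76*t(-8) + (H - 1*79) = 76*((-9 - 8)/(-8)) + (-20 - 1*79) = 76*(-⅛*(-17)) + (-20 - 79) = 76*(17/8) - 99 = 323/2 - 99 = 125/2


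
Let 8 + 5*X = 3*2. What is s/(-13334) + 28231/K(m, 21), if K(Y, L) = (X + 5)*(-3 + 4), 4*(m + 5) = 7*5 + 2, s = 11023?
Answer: 1881907241/306682 ≈ 6136.3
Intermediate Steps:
X = -⅖ (X = -8/5 + (3*2)/5 = -8/5 + (⅕)*6 = -8/5 + 6/5 = -⅖ ≈ -0.40000)
m = 17/4 (m = -5 + (7*5 + 2)/4 = -5 + (35 + 2)/4 = -5 + (¼)*37 = -5 + 37/4 = 17/4 ≈ 4.2500)
K(Y, L) = 23/5 (K(Y, L) = (-⅖ + 5)*(-3 + 4) = (23/5)*1 = 23/5)
s/(-13334) + 28231/K(m, 21) = 11023/(-13334) + 28231/(23/5) = 11023*(-1/13334) + 28231*(5/23) = -11023/13334 + 141155/23 = 1881907241/306682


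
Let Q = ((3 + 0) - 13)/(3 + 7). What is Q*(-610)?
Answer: 610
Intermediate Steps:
Q = -1 (Q = (3 - 13)/10 = -10*1/10 = -1)
Q*(-610) = -1*(-610) = 610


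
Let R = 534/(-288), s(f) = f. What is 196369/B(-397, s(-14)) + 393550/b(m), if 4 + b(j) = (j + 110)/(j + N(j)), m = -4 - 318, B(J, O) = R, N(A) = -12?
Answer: -5573291897/25009 ≈ -2.2285e+5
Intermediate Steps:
R = -89/48 (R = 534*(-1/288) = -89/48 ≈ -1.8542)
B(J, O) = -89/48
m = -322
b(j) = -4 + (110 + j)/(-12 + j) (b(j) = -4 + (j + 110)/(j - 12) = -4 + (110 + j)/(-12 + j))
196369/B(-397, s(-14)) + 393550/b(m) = 196369/(-89/48) + 393550/(((158 - 3*(-322))/(-12 - 322))) = 196369*(-48/89) + 393550/(((158 + 966)/(-334))) = -9425712/89 + 393550/((-1/334*1124)) = -9425712/89 + 393550/(-562/167) = -9425712/89 + 393550*(-167/562) = -9425712/89 - 32861425/281 = -5573291897/25009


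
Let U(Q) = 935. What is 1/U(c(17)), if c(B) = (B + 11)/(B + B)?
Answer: 1/935 ≈ 0.0010695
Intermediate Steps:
c(B) = (11 + B)/(2*B) (c(B) = (11 + B)/((2*B)) = (11 + B)*(1/(2*B)) = (11 + B)/(2*B))
1/U(c(17)) = 1/935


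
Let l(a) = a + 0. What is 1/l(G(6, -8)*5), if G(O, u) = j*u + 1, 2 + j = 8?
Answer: -1/235 ≈ -0.0042553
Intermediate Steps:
j = 6 (j = -2 + 8 = 6)
G(O, u) = 1 + 6*u (G(O, u) = 6*u + 1 = 1 + 6*u)
l(a) = a
1/l(G(6, -8)*5) = 1/((1 + 6*(-8))*5) = 1/((1 - 48)*5) = 1/(-47*5) = 1/(-235) = -1/235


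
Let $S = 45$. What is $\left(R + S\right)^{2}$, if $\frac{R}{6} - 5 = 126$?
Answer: $690561$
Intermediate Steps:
$R = 786$ ($R = 30 + 6 \cdot 126 = 30 + 756 = 786$)
$\left(R + S\right)^{2} = \left(786 + 45\right)^{2} = 831^{2} = 690561$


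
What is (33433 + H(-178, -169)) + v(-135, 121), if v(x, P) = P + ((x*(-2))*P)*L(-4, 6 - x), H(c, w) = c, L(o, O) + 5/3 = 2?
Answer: 44266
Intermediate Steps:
L(o, O) = 1/3 (L(o, O) = -5/3 + 2 = 1/3)
v(x, P) = P - 2*P*x/3 (v(x, P) = P + ((x*(-2))*P)*(1/3) = P + ((-2*x)*P)*(1/3) = P - 2*P*x*(1/3) = P - 2*P*x/3)
(33433 + H(-178, -169)) + v(-135, 121) = (33433 - 178) + (1/3)*121*(3 - 2*(-135)) = 33255 + (1/3)*121*(3 + 270) = 33255 + (1/3)*121*273 = 33255 + 11011 = 44266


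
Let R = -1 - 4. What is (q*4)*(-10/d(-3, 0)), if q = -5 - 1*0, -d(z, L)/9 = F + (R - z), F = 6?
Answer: -50/9 ≈ -5.5556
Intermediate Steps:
R = -5
d(z, L) = -9 + 9*z (d(z, L) = -9*(6 + (-5 - z)) = -9*(1 - z) = -9 + 9*z)
q = -5 (q = -5 + 0 = -5)
(q*4)*(-10/d(-3, 0)) = (-5*4)*(-10/(-9 + 9*(-3))) = -(-200)/(-9 - 27) = -(-200)/(-36) = -(-200)*(-1)/36 = -20*5/18 = -50/9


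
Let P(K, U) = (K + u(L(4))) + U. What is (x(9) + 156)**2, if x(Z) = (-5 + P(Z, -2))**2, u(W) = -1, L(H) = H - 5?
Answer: 24649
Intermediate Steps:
L(H) = -5 + H
P(K, U) = -1 + K + U (P(K, U) = (K - 1) + U = (-1 + K) + U = -1 + K + U)
x(Z) = (-8 + Z)**2 (x(Z) = (-5 + (-1 + Z - 2))**2 = (-5 + (-3 + Z))**2 = (-8 + Z)**2)
(x(9) + 156)**2 = ((-8 + 9)**2 + 156)**2 = (1**2 + 156)**2 = (1 + 156)**2 = 157**2 = 24649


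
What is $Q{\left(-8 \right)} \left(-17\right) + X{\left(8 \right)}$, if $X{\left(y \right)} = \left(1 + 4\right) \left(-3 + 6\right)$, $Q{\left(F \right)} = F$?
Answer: $151$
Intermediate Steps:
$X{\left(y \right)} = 15$ ($X{\left(y \right)} = 5 \cdot 3 = 15$)
$Q{\left(-8 \right)} \left(-17\right) + X{\left(8 \right)} = \left(-8\right) \left(-17\right) + 15 = 136 + 15 = 151$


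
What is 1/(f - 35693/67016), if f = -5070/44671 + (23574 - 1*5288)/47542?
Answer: -6469324621496/1691549042235 ≈ -3.8245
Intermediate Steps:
f = 26173453/96534031 (f = -5070*1/44671 + (23574 - 5288)*(1/47542) = -5070/44671 + 18286*(1/47542) = -5070/44671 + 9143/23771 = 26173453/96534031 ≈ 0.27113)
1/(f - 35693/67016) = 1/(26173453/96534031 - 35693/67016) = 1/(-1691549042235/6469324621496) = -6469324621496/1691549042235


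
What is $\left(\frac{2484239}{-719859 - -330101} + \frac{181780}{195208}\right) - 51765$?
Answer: $- \frac{246181007745277}{4755242479} \approx -51770.0$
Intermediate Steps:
$\left(\frac{2484239}{-719859 - -330101} + \frac{181780}{195208}\right) - 51765 = \left(\frac{2484239}{-719859 + 330101} + 181780 \cdot \frac{1}{195208}\right) - 51765 = \left(\frac{2484239}{-389758} + \frac{45445}{48802}\right) - 51765 = \left(2484239 \left(- \frac{1}{389758}\right) + \frac{45445}{48802}\right) - 51765 = \left(- \frac{2484239}{389758} + \frac{45445}{48802}\right) - 51765 = - \frac{25880819842}{4755242479} - 51765 = - \frac{246181007745277}{4755242479}$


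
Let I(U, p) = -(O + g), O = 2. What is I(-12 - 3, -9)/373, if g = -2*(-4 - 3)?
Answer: -16/373 ≈ -0.042895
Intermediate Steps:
g = 14 (g = -2*(-7) = 14)
I(U, p) = -16 (I(U, p) = -(2 + 14) = -1*16 = -16)
I(-12 - 3, -9)/373 = -16/373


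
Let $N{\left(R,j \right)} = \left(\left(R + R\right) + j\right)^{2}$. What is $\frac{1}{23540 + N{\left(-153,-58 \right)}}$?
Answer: $\frac{1}{156036} \approx 6.4088 \cdot 10^{-6}$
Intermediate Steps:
$N{\left(R,j \right)} = \left(j + 2 R\right)^{2}$ ($N{\left(R,j \right)} = \left(2 R + j\right)^{2} = \left(j + 2 R\right)^{2}$)
$\frac{1}{23540 + N{\left(-153,-58 \right)}} = \frac{1}{23540 + \left(-58 + 2 \left(-153\right)\right)^{2}} = \frac{1}{23540 + \left(-58 - 306\right)^{2}} = \frac{1}{23540 + \left(-364\right)^{2}} = \frac{1}{23540 + 132496} = \frac{1}{156036}$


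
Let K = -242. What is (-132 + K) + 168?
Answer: -206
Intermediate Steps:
(-132 + K) + 168 = (-132 - 242) + 168 = -374 + 168 = -206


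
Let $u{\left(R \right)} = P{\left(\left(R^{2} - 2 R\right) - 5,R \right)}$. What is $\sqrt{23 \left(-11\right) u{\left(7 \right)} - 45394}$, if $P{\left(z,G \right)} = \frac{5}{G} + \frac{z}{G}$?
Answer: $i \sqrt{46659} \approx 216.01 i$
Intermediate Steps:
$u{\left(R \right)} = \frac{R^{2} - 2 R}{R}$ ($u{\left(R \right)} = \frac{5 - \left(5 - R^{2} + 2 R\right)}{R} = \frac{R^{2} - 2 R}{R}$)
$\sqrt{23 \left(-11\right) u{\left(7 \right)} - 45394} = \sqrt{23 \left(-11\right) \left(-2 + 7\right) - 45394} = \sqrt{\left(-253\right) 5 - 45394} = \sqrt{-1265 - 45394} = \sqrt{-46659} = i \sqrt{46659}$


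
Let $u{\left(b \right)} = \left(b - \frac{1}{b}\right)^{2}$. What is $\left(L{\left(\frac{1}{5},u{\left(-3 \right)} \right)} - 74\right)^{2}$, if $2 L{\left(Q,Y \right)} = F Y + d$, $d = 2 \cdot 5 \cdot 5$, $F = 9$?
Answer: $289$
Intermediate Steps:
$d = 50$ ($d = 10 \cdot 5 = 50$)
$L{\left(Q,Y \right)} = 25 + \frac{9 Y}{2}$ ($L{\left(Q,Y \right)} = \frac{9 Y + 50}{2} = \frac{50 + 9 Y}{2} = 25 + \frac{9 Y}{2}$)
$\left(L{\left(\frac{1}{5},u{\left(-3 \right)} \right)} - 74\right)^{2} = \left(\left(25 + \frac{9 \frac{\left(-1 + \left(-3\right)^{2}\right)^{2}}{9}}{2}\right) - 74\right)^{2} = \left(\left(25 + \frac{9 \frac{\left(-1 + 9\right)^{2}}{9}}{2}\right) - 74\right)^{2} = \left(\left(25 + \frac{9 \frac{8^{2}}{9}}{2}\right) - 74\right)^{2} = \left(\left(25 + \frac{9 \cdot \frac{1}{9} \cdot 64}{2}\right) - 74\right)^{2} = \left(\left(25 + \frac{9}{2} \cdot \frac{64}{9}\right) - 74\right)^{2} = \left(\left(25 + 32\right) - 74\right)^{2} = \left(57 - 74\right)^{2} = \left(-17\right)^{2} = 289$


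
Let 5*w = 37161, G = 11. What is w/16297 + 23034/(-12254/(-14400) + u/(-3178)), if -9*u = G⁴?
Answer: 72303395851339/4277881015 ≈ 16902.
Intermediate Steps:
w = 37161/5 (w = (⅕)*37161 = 37161/5 ≈ 7432.2)
u = -14641/9 (u = -⅑*11⁴ = -⅑*14641 = -14641/9 ≈ -1626.8)
w/16297 + 23034/(-12254/(-14400) + u/(-3178)) = (37161/5)/16297 + 23034/(-12254/(-14400) - 14641/9/(-3178)) = (37161/5)*(1/16297) + 23034/(-12254*(-1/14400) - 14641/9*(-1/3178)) = 37161/81485 + 23034/(6127/7200 + 14641/28602) = 37161/81485 + 23034/(1732467/1271200) = 37161/81485 + 23034*(1271200/1732467) = 37161/81485 + 887297600/52499 = 72303395851339/4277881015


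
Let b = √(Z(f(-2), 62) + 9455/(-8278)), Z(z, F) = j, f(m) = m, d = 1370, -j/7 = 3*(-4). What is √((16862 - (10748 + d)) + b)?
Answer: √(325083947296 + 8278*√5677855366)/8278 ≈ 68.943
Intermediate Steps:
j = 84 (j = -21*(-4) = -7*(-12) = 84)
Z(z, F) = 84
b = √5677855366/8278 (b = √(84 + 9455/(-8278)) = √(84 + 9455*(-1/8278)) = √(84 - 9455/8278) = √(685897/8278) = √5677855366/8278 ≈ 9.1026)
√((16862 - (10748 + d)) + b) = √((16862 - (10748 + 1370)) + √5677855366/8278) = √((16862 - 1*12118) + √5677855366/8278) = √((16862 - 12118) + √5677855366/8278) = √(4744 + √5677855366/8278)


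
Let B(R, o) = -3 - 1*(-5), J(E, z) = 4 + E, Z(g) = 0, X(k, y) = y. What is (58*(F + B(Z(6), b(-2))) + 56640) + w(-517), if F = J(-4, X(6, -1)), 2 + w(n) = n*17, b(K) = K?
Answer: 47965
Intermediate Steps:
B(R, o) = 2 (B(R, o) = -3 + 5 = 2)
w(n) = -2 + 17*n (w(n) = -2 + n*17 = -2 + 17*n)
F = 0 (F = 4 - 4 = 0)
(58*(F + B(Z(6), b(-2))) + 56640) + w(-517) = (58*(0 + 2) + 56640) + (-2 + 17*(-517)) = (58*2 + 56640) + (-2 - 8789) = (116 + 56640) - 8791 = 56756 - 8791 = 47965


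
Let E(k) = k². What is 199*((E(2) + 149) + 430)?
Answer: 116017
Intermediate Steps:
199*((E(2) + 149) + 430) = 199*((2² + 149) + 430) = 199*((4 + 149) + 430) = 199*(153 + 430) = 199*583 = 116017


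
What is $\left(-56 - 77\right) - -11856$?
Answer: $11723$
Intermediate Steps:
$\left(-56 - 77\right) - -11856 = -133 + 11856 = 11723$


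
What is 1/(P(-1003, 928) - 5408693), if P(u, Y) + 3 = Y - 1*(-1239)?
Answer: -1/5406529 ≈ -1.8496e-7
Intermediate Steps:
P(u, Y) = 1236 + Y (P(u, Y) = -3 + (Y - 1*(-1239)) = -3 + (Y + 1239) = -3 + (1239 + Y) = 1236 + Y)
1/(P(-1003, 928) - 5408693) = 1/((1236 + 928) - 5408693) = 1/(2164 - 5408693) = 1/(-5406529) = -1/5406529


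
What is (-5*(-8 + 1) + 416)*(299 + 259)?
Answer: 251658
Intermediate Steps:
(-5*(-8 + 1) + 416)*(299 + 259) = (-5*(-7) + 416)*558 = (35 + 416)*558 = 451*558 = 251658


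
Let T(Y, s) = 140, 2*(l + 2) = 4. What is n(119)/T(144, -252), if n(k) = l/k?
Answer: 0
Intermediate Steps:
l = 0 (l = -2 + (1/2)*4 = -2 + 2 = 0)
n(k) = 0 (n(k) = 0/k = 0)
n(119)/T(144, -252) = 0/140 = 0*(1/140) = 0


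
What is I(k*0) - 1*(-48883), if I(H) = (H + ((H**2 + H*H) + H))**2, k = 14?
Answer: 48883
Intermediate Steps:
I(H) = (2*H + 2*H**2)**2 (I(H) = (H + ((H**2 + H**2) + H))**2 = (H + (2*H**2 + H))**2 = (H + (H + 2*H**2))**2 = (2*H + 2*H**2)**2)
I(k*0) - 1*(-48883) = 4*(14*0)**2*(1 + 14*0)**2 - 1*(-48883) = 4*0**2*(1 + 0)**2 + 48883 = 4*0*1**2 + 48883 = 4*0*1 + 48883 = 0 + 48883 = 48883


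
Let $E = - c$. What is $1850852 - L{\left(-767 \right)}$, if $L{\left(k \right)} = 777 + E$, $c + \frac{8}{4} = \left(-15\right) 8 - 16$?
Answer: $1849937$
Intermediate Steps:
$c = -138$ ($c = -2 - 136 = -138$)
$E = 138$ ($E = \left(-1\right) \left(-138\right) = 138$)
$L{\left(k \right)} = 915$ ($L{\left(k \right)} = 777 + 138 = 915$)
$1850852 - L{\left(-767 \right)} = 1850852 - 915 = 1849937$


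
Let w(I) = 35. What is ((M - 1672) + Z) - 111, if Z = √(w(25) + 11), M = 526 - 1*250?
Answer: -1507 + √46 ≈ -1500.2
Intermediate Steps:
M = 276 (M = 526 - 250 = 276)
Z = √46 (Z = √(35 + 11) = √46 ≈ 6.7823)
((M - 1672) + Z) - 111 = ((276 - 1672) + √46) - 111 = (-1396 + √46) - 111 = -1507 + √46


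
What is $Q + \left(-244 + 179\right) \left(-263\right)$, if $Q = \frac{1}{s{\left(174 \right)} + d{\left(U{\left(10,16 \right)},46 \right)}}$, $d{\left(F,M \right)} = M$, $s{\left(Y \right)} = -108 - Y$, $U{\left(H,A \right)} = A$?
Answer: $\frac{4034419}{236} \approx 17095.0$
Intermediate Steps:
$Q = - \frac{1}{236}$ ($Q = \frac{1}{\left(-108 - 174\right) + 46} = \frac{1}{-282 + 46} = \frac{1}{-236} = - \frac{1}{236} \approx -0.0042373$)
$Q + \left(-244 + 179\right) \left(-263\right) = - \frac{1}{236} + \left(-244 + 179\right) \left(-263\right) = - \frac{1}{236} - -17095 = - \frac{1}{236} + 17095 = \frac{4034419}{236}$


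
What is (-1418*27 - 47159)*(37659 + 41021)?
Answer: -6722812600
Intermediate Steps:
(-1418*27 - 47159)*(37659 + 41021) = (-38286 - 47159)*78680 = -85445*78680 = -6722812600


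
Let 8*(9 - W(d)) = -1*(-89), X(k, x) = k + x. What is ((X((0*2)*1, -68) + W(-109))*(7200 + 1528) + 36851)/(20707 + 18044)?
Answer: -575200/38751 ≈ -14.843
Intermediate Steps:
W(d) = -17/8 (W(d) = 9 - (-1)*(-89)/8 = 9 - ⅛*89 = 9 - 89/8 = -17/8)
((X((0*2)*1, -68) + W(-109))*(7200 + 1528) + 36851)/(20707 + 18044) = ((((0*2)*1 - 68) - 17/8)*(7200 + 1528) + 36851)/(20707 + 18044) = (((0*1 - 68) - 17/8)*8728 + 36851)/38751 = (((0 - 68) - 17/8)*8728 + 36851)*(1/38751) = ((-68 - 17/8)*8728 + 36851)*(1/38751) = (-561/8*8728 + 36851)*(1/38751) = (-612051 + 36851)*(1/38751) = -575200*1/38751 = -575200/38751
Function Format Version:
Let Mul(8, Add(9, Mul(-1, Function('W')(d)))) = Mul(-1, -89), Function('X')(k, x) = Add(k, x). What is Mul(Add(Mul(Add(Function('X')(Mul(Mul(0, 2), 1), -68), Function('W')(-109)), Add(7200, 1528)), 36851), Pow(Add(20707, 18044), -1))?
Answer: Rational(-575200, 38751) ≈ -14.843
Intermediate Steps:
Function('W')(d) = Rational(-17, 8) (Function('W')(d) = Add(9, Mul(Rational(-1, 8), Mul(-1, -89))) = Add(9, Mul(Rational(-1, 8), 89)) = Add(9, Rational(-89, 8)) = Rational(-17, 8))
Mul(Add(Mul(Add(Function('X')(Mul(Mul(0, 2), 1), -68), Function('W')(-109)), Add(7200, 1528)), 36851), Pow(Add(20707, 18044), -1)) = Mul(Add(Mul(Add(Add(Mul(Mul(0, 2), 1), -68), Rational(-17, 8)), Add(7200, 1528)), 36851), Pow(Add(20707, 18044), -1)) = Mul(Add(Mul(Add(Add(Mul(0, 1), -68), Rational(-17, 8)), 8728), 36851), Pow(38751, -1)) = Mul(Add(Mul(Add(Add(0, -68), Rational(-17, 8)), 8728), 36851), Rational(1, 38751)) = Mul(Add(Mul(Add(-68, Rational(-17, 8)), 8728), 36851), Rational(1, 38751)) = Mul(Add(Mul(Rational(-561, 8), 8728), 36851), Rational(1, 38751)) = Mul(Add(-612051, 36851), Rational(1, 38751)) = Mul(-575200, Rational(1, 38751)) = Rational(-575200, 38751)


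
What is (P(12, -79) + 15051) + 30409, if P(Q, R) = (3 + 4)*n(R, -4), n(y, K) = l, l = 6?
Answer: 45502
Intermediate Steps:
n(y, K) = 6
P(Q, R) = 42 (P(Q, R) = (3 + 4)*6 = 7*6 = 42)
(P(12, -79) + 15051) + 30409 = (42 + 15051) + 30409 = 15093 + 30409 = 45502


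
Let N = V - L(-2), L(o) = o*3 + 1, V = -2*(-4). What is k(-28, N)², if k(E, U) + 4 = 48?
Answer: 1936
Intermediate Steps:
V = 8
L(o) = 1 + 3*o (L(o) = 3*o + 1 = 1 + 3*o)
N = 13 (N = 8 - (1 + 3*(-2)) = 8 - (1 - 6) = 8 - 1*(-5) = 8 + 5 = 13)
k(E, U) = 44 (k(E, U) = -4 + 48 = 44)
k(-28, N)² = 44² = 1936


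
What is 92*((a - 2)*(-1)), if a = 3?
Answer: -92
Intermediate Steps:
92*((a - 2)*(-1)) = 92*((3 - 2)*(-1)) = 92*(1*(-1)) = 92*(-1) = -92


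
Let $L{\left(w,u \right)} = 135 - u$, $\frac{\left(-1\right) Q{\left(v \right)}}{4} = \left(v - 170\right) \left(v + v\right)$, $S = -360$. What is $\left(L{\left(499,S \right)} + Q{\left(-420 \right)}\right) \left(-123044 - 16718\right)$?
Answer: $276995006610$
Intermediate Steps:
$Q{\left(v \right)} = - 8 v \left(-170 + v\right)$ ($Q{\left(v \right)} = - 4 \left(v - 170\right) \left(v + v\right) = - 4 \left(-170 + v\right) 2 v = - 4 \cdot 2 v \left(-170 + v\right) = - 8 v \left(-170 + v\right)$)
$\left(L{\left(499,S \right)} + Q{\left(-420 \right)}\right) \left(-123044 - 16718\right) = \left(\left(135 - -360\right) + 8 \left(-420\right) \left(170 - -420\right)\right) \left(-123044 - 16718\right) = \left(\left(135 + 360\right) + 8 \left(-420\right) \left(170 + 420\right)\right) \left(-139762\right) = \left(495 + 8 \left(-420\right) 590\right) \left(-139762\right) = \left(495 - 1982400\right) \left(-139762\right) = \left(-1981905\right) \left(-139762\right) = 276995006610$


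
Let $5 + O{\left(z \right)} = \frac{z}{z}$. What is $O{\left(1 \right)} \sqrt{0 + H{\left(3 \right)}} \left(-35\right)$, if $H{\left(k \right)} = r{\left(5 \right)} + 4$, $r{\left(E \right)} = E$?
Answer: $420$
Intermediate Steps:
$O{\left(z \right)} = -4$ ($O{\left(z \right)} = -5 + \frac{z}{z} = -5 + 1 = -4$)
$H{\left(k \right)} = 9$ ($H{\left(k \right)} = 5 + 4 = 9$)
$O{\left(1 \right)} \sqrt{0 + H{\left(3 \right)}} \left(-35\right) = - 4 \sqrt{0 + 9} \left(-35\right) = - 4 \sqrt{9} \left(-35\right) = \left(-4\right) 3 \left(-35\right) = \left(-12\right) \left(-35\right) = 420$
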